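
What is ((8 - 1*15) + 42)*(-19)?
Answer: -665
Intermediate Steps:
((8 - 1*15) + 42)*(-19) = ((8 - 15) + 42)*(-19) = (-7 + 42)*(-19) = 35*(-19) = -665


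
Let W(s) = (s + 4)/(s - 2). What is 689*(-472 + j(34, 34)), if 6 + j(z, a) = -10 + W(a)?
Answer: -5366621/16 ≈ -3.3541e+5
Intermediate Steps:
W(s) = (4 + s)/(-2 + s)
j(z, a) = -16 + (4 + a)/(-2 + a) (j(z, a) = -6 + (-10 + (4 + a)/(-2 + a)) = -16 + (4 + a)/(-2 + a))
689*(-472 + j(34, 34)) = 689*(-472 + 3*(12 - 5*34)/(-2 + 34)) = 689*(-472 + 3*(12 - 170)/32) = 689*(-472 + 3*(1/32)*(-158)) = 689*(-472 - 237/16) = 689*(-7789/16) = -5366621/16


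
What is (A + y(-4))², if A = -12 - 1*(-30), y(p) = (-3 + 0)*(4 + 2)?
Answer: 0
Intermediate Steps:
y(p) = -18 (y(p) = -3*6 = -18)
A = 18 (A = -12 + 30 = 18)
(A + y(-4))² = (18 - 18)² = 0² = 0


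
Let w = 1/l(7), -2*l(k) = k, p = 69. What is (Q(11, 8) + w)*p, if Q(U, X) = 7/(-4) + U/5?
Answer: 1587/140 ≈ 11.336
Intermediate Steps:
l(k) = -k/2
w = -2/7 (w = 1/(-½*7) = 1/(-7/2) = -2/7 ≈ -0.28571)
Q(U, X) = -7/4 + U/5 (Q(U, X) = 7*(-¼) + U*(⅕) = -7/4 + U/5)
(Q(11, 8) + w)*p = ((-7/4 + (⅕)*11) - 2/7)*69 = ((-7/4 + 11/5) - 2/7)*69 = (9/20 - 2/7)*69 = (23/140)*69 = 1587/140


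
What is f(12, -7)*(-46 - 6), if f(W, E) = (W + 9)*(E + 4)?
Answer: 3276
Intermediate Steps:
f(W, E) = (4 + E)*(9 + W) (f(W, E) = (9 + W)*(4 + E) = (4 + E)*(9 + W))
f(12, -7)*(-46 - 6) = (36 + 4*12 + 9*(-7) - 7*12)*(-46 - 6) = (36 + 48 - 63 - 84)*(-52) = -63*(-52) = 3276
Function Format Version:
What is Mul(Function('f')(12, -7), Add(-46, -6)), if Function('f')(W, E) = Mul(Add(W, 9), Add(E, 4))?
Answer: 3276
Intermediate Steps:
Function('f')(W, E) = Mul(Add(4, E), Add(9, W)) (Function('f')(W, E) = Mul(Add(9, W), Add(4, E)) = Mul(Add(4, E), Add(9, W)))
Mul(Function('f')(12, -7), Add(-46, -6)) = Mul(Add(36, Mul(4, 12), Mul(9, -7), Mul(-7, 12)), Add(-46, -6)) = Mul(Add(36, 48, -63, -84), -52) = Mul(-63, -52) = 3276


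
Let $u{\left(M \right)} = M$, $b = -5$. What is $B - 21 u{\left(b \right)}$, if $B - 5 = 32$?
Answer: $142$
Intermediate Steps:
$B = 37$ ($B = 5 + 32 = 37$)
$B - 21 u{\left(b \right)} = 37 - -105 = 37 + 105 = 142$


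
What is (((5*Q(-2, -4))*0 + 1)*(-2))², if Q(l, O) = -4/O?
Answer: 4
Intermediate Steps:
(((5*Q(-2, -4))*0 + 1)*(-2))² = (((5*(-4/(-4)))*0 + 1)*(-2))² = (((5*(-4*(-¼)))*0 + 1)*(-2))² = (((5*1)*0 + 1)*(-2))² = ((5*0 + 1)*(-2))² = ((0 + 1)*(-2))² = (1*(-2))² = (-2)² = 4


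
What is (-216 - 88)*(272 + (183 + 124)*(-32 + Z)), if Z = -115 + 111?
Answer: 3277120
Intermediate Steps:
Z = -4
(-216 - 88)*(272 + (183 + 124)*(-32 + Z)) = (-216 - 88)*(272 + (183 + 124)*(-32 - 4)) = -304*(272 + 307*(-36)) = -304*(272 - 11052) = -304*(-10780) = 3277120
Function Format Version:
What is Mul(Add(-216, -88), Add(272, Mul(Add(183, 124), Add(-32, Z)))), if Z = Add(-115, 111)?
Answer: 3277120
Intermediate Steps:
Z = -4
Mul(Add(-216, -88), Add(272, Mul(Add(183, 124), Add(-32, Z)))) = Mul(Add(-216, -88), Add(272, Mul(Add(183, 124), Add(-32, -4)))) = Mul(-304, Add(272, Mul(307, -36))) = Mul(-304, Add(272, -11052)) = Mul(-304, -10780) = 3277120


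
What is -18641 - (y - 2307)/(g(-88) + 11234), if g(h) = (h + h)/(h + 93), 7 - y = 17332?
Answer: -521842997/27997 ≈ -18639.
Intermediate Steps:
y = -17325 (y = 7 - 1*17332 = 7 - 17332 = -17325)
g(h) = 2*h/(93 + h) (g(h) = (2*h)/(93 + h) = 2*h/(93 + h))
-18641 - (y - 2307)/(g(-88) + 11234) = -18641 - (-17325 - 2307)/(2*(-88)/(93 - 88) + 11234) = -18641 - (-19632)/(2*(-88)/5 + 11234) = -18641 - (-19632)/(2*(-88)*(1/5) + 11234) = -18641 - (-19632)/(-176/5 + 11234) = -18641 - (-19632)/55994/5 = -18641 - (-19632)*5/55994 = -18641 - 1*(-49080/27997) = -18641 + 49080/27997 = -521842997/27997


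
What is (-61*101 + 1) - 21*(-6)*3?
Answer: -5782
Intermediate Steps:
(-61*101 + 1) - 21*(-6)*3 = (-6161 + 1) - (-126)*3 = -6160 - 1*(-378) = -6160 + 378 = -5782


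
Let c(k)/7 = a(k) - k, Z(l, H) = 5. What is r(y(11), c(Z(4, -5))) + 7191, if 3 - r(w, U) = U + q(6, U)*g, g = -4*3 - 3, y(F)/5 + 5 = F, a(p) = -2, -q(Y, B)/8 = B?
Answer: 13123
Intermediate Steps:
q(Y, B) = -8*B
y(F) = -25 + 5*F
c(k) = -14 - 7*k (c(k) = 7*(-2 - k) = -14 - 7*k)
g = -15 (g = -12 - 3 = -15)
r(w, U) = 3 - 121*U (r(w, U) = 3 - (U - 8*U*(-15)) = 3 - (U + 120*U) = 3 - 121*U)
r(y(11), c(Z(4, -5))) + 7191 = (3 - 121*(-14 - 7*5)) + 7191 = (3 - 121*(-14 - 35)) + 7191 = (3 - 121*(-49)) + 7191 = (3 + 5929) + 7191 = 5932 + 7191 = 13123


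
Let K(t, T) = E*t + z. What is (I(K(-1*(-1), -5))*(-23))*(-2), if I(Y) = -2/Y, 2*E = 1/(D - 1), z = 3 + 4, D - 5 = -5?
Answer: -184/13 ≈ -14.154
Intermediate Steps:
D = 0 (D = 5 - 5 = 0)
z = 7
E = -½ (E = 1/(2*(0 - 1)) = (½)/(-1) = (½)*(-1) = -½ ≈ -0.50000)
K(t, T) = 7 - t/2 (K(t, T) = -t/2 + 7 = 7 - t/2)
(I(K(-1*(-1), -5))*(-23))*(-2) = (-2/(7 - (-1)*(-1)/2)*(-23))*(-2) = (-2/(7 - ½*1)*(-23))*(-2) = (-2/(7 - ½)*(-23))*(-2) = (-2/13/2*(-23))*(-2) = (-2*2/13*(-23))*(-2) = -4/13*(-23)*(-2) = (92/13)*(-2) = -184/13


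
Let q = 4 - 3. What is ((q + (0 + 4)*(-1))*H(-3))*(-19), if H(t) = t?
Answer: -171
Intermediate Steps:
q = 1
((q + (0 + 4)*(-1))*H(-3))*(-19) = ((1 + (0 + 4)*(-1))*(-3))*(-19) = ((1 + 4*(-1))*(-3))*(-19) = ((1 - 4)*(-3))*(-19) = -3*(-3)*(-19) = 9*(-19) = -171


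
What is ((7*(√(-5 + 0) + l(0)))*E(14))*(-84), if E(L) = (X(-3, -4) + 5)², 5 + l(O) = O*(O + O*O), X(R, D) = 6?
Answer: 355740 - 71148*I*√5 ≈ 3.5574e+5 - 1.5909e+5*I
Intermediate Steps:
l(O) = -5 + O*(O + O²) (l(O) = -5 + O*(O + O*O) = -5 + O*(O + O²))
E(L) = 121 (E(L) = (6 + 5)² = 11² = 121)
((7*(√(-5 + 0) + l(0)))*E(14))*(-84) = ((7*(√(-5 + 0) + (-5 + 0² + 0³)))*121)*(-84) = ((7*(√(-5) + (-5 + 0 + 0)))*121)*(-84) = ((7*(I*√5 - 5))*121)*(-84) = ((7*(-5 + I*√5))*121)*(-84) = ((-35 + 7*I*√5)*121)*(-84) = (-4235 + 847*I*√5)*(-84) = 355740 - 71148*I*√5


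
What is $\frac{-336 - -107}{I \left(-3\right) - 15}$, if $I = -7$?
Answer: $- \frac{229}{6} \approx -38.167$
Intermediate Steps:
$\frac{-336 - -107}{I \left(-3\right) - 15} = \frac{-336 - -107}{\left(-7\right) \left(-3\right) - 15} = \frac{-336 + 107}{21 - 15} = - \frac{229}{6}$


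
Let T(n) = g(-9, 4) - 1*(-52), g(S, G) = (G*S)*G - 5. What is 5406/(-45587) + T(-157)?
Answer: -4427345/45587 ≈ -97.119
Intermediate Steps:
g(S, G) = -5 + S*G**2 (g(S, G) = S*G**2 - 5 = -5 + S*G**2)
T(n) = -97 (T(n) = (-5 - 9*4**2) - 1*(-52) = (-5 - 9*16) + 52 = (-5 - 144) + 52 = -149 + 52 = -97)
5406/(-45587) + T(-157) = 5406/(-45587) - 97 = 5406*(-1/45587) - 97 = -5406/45587 - 97 = -4427345/45587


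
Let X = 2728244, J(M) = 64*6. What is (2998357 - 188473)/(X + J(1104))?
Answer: 100353/97451 ≈ 1.0298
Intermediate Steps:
J(M) = 384
(2998357 - 188473)/(X + J(1104)) = (2998357 - 188473)/(2728244 + 384) = 2809884/2728628 = 2809884*(1/2728628) = 100353/97451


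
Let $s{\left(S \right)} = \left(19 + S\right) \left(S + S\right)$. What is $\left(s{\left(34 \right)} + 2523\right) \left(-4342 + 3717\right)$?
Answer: $-3829375$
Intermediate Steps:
$s{\left(S \right)} = 2 S \left(19 + S\right)$ ($s{\left(S \right)} = \left(19 + S\right) 2 S = 2 S \left(19 + S\right)$)
$\left(s{\left(34 \right)} + 2523\right) \left(-4342 + 3717\right) = \left(2 \cdot 34 \left(19 + 34\right) + 2523\right) \left(-4342 + 3717\right) = \left(2 \cdot 34 \cdot 53 + 2523\right) \left(-625\right) = \left(3604 + 2523\right) \left(-625\right) = 6127 \left(-625\right) = -3829375$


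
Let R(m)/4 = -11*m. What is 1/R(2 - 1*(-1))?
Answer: -1/132 ≈ -0.0075758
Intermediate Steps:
R(m) = -44*m (R(m) = 4*(-11*m) = -44*m)
1/R(2 - 1*(-1)) = 1/(-44*(2 - 1*(-1))) = 1/(-44*(2 + 1)) = 1/(-44*3) = 1/(-132) = -1/132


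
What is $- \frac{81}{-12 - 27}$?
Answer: $\frac{27}{13} \approx 2.0769$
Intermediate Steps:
$- \frac{81}{-12 - 27} = - \frac{81}{-39} = \left(-81\right) \left(- \frac{1}{39}\right) = \frac{27}{13}$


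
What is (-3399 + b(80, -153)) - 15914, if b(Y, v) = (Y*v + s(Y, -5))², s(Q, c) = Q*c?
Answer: 159750287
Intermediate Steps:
b(Y, v) = (-5*Y + Y*v)² (b(Y, v) = (Y*v + Y*(-5))² = (Y*v - 5*Y)² = (-5*Y + Y*v)²)
(-3399 + b(80, -153)) - 15914 = (-3399 + 80²*(-5 - 153)²) - 15914 = (-3399 + 6400*(-158)²) - 15914 = (-3399 + 6400*24964) - 15914 = (-3399 + 159769600) - 15914 = 159766201 - 15914 = 159750287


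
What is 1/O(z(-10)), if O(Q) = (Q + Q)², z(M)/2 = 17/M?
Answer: 25/1156 ≈ 0.021626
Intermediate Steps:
z(M) = 34/M (z(M) = 2*(17/M) = 34/M)
O(Q) = 4*Q² (O(Q) = (2*Q)² = 4*Q²)
1/O(z(-10)) = 1/(4*(34/(-10))²) = 1/(4*(34*(-⅒))²) = 1/(4*(-17/5)²) = 1/(4*(289/25)) = 1/(1156/25) = 25/1156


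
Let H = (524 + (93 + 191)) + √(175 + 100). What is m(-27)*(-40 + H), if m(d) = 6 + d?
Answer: -16128 - 105*√11 ≈ -16476.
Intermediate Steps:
H = 808 + 5*√11 (H = (524 + 284) + √275 = 808 + 5*√11 ≈ 824.58)
m(-27)*(-40 + H) = (6 - 27)*(-40 + (808 + 5*√11)) = -21*(768 + 5*√11) = -16128 - 105*√11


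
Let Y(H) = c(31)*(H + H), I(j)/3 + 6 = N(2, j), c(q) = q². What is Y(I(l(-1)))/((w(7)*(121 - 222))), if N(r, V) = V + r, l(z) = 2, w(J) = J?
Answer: 11532/707 ≈ 16.311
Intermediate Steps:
I(j) = -12 + 3*j (I(j) = -18 + 3*(j + 2) = -18 + 3*(2 + j) = -18 + (6 + 3*j) = -12 + 3*j)
Y(H) = 1922*H (Y(H) = 31²*(H + H) = 961*(2*H) = 1922*H)
Y(I(l(-1)))/((w(7)*(121 - 222))) = (1922*(-12 + 3*2))/((7*(121 - 222))) = (1922*(-12 + 6))/((7*(-101))) = (1922*(-6))/(-707) = -11532*(-1/707) = 11532/707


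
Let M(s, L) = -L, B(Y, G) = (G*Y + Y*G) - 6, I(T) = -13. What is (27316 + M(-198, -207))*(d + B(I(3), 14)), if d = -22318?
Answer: -624441824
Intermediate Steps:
B(Y, G) = -6 + 2*G*Y (B(Y, G) = (G*Y + G*Y) - 6 = 2*G*Y - 6 = -6 + 2*G*Y)
(27316 + M(-198, -207))*(d + B(I(3), 14)) = (27316 - 1*(-207))*(-22318 + (-6 + 2*14*(-13))) = (27316 + 207)*(-22318 + (-6 - 364)) = 27523*(-22318 - 370) = 27523*(-22688) = -624441824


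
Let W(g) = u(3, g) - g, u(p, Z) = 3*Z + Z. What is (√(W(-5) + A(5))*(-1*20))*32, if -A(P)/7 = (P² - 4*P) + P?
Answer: -640*I*√85 ≈ -5900.5*I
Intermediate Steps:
u(p, Z) = 4*Z
A(P) = -7*P² + 21*P (A(P) = -7*((P² - 4*P) + P) = -7*(P² - 3*P) = -7*P² + 21*P)
W(g) = 3*g (W(g) = 4*g - g = 3*g)
(√(W(-5) + A(5))*(-1*20))*32 = (√(3*(-5) + 7*5*(3 - 1*5))*(-1*20))*32 = (√(-15 + 7*5*(3 - 5))*(-20))*32 = (√(-15 + 7*5*(-2))*(-20))*32 = (√(-15 - 70)*(-20))*32 = (√(-85)*(-20))*32 = ((I*√85)*(-20))*32 = -20*I*√85*32 = -640*I*√85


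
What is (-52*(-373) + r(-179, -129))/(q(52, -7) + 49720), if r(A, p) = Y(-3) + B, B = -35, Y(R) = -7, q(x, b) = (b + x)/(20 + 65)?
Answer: 329018/845249 ≈ 0.38926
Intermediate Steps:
q(x, b) = b/85 + x/85 (q(x, b) = (b + x)/85 = (b + x)*(1/85) = b/85 + x/85)
r(A, p) = -42 (r(A, p) = -7 - 35 = -42)
(-52*(-373) + r(-179, -129))/(q(52, -7) + 49720) = (-52*(-373) - 42)/(((1/85)*(-7) + (1/85)*52) + 49720) = (19396 - 42)/((-7/85 + 52/85) + 49720) = 19354/(9/17 + 49720) = 19354/(845249/17) = 19354*(17/845249) = 329018/845249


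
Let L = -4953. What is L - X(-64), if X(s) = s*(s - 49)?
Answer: -12185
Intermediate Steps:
X(s) = s*(-49 + s)
L - X(-64) = -4953 - (-64)*(-49 - 64) = -4953 - (-64)*(-113) = -4953 - 1*7232 = -4953 - 7232 = -12185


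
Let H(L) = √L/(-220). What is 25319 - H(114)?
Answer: 25319 + √114/220 ≈ 25319.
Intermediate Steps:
H(L) = -√L/220
25319 - H(114) = 25319 - (-1)*√114/220 = 25319 + √114/220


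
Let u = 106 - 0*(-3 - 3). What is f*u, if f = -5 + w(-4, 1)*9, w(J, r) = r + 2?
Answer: 2332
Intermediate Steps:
w(J, r) = 2 + r
f = 22 (f = -5 + (2 + 1)*9 = -5 + 3*9 = -5 + 27 = 22)
u = 106 (u = 106 - 0*(-6) = 106 - 1*0 = 106 + 0 = 106)
f*u = 22*106 = 2332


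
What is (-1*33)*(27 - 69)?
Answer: 1386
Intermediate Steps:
(-1*33)*(27 - 69) = -33*(-42) = 1386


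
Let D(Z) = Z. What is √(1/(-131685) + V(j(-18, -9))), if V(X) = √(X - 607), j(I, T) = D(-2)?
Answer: √(-131685 + 17340939225*I*√609)/131685 ≈ 3.5127 + 3.5127*I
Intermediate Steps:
j(I, T) = -2
V(X) = √(-607 + X)
√(1/(-131685) + V(j(-18, -9))) = √(1/(-131685) + √(-607 - 2)) = √(-1/131685 + √(-609)) = √(-1/131685 + I*√609)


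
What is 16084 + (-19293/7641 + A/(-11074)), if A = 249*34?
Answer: 226782064178/14102739 ≈ 16081.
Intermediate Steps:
A = 8466
16084 + (-19293/7641 + A/(-11074)) = 16084 + (-19293/7641 + 8466/(-11074)) = 16084 + (-19293*1/7641 + 8466*(-1/11074)) = 16084 + (-6431/2547 - 4233/5537) = 16084 - 46389898/14102739 = 226782064178/14102739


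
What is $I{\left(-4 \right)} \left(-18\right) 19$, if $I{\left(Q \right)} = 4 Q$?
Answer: $5472$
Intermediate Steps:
$I{\left(-4 \right)} \left(-18\right) 19 = 4 \left(-4\right) \left(-18\right) 19 = \left(-16\right) \left(-18\right) 19 = 288 \cdot 19 = 5472$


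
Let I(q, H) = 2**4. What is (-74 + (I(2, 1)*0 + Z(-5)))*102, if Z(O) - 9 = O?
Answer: -7140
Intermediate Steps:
I(q, H) = 16
Z(O) = 9 + O
(-74 + (I(2, 1)*0 + Z(-5)))*102 = (-74 + (16*0 + (9 - 5)))*102 = (-74 + (0 + 4))*102 = (-74 + 4)*102 = -70*102 = -7140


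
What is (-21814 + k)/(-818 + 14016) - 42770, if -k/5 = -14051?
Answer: -564430019/13198 ≈ -42766.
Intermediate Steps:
k = 70255 (k = -5*(-14051) = 70255)
(-21814 + k)/(-818 + 14016) - 42770 = (-21814 + 70255)/(-818 + 14016) - 42770 = 48441/13198 - 42770 = -564430019/13198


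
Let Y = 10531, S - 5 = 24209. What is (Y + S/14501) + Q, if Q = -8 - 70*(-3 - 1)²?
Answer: 136377117/14501 ≈ 9404.7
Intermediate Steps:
S = 24214 (S = 5 + 24209 = 24214)
Q = -1128 (Q = -8 - 70*(-4)² = -8 - 70*16 = -8 - 1120 = -1128)
(Y + S/14501) + Q = (10531 + 24214/14501) - 1128 = 152734245/14501 - 1128 = 136377117/14501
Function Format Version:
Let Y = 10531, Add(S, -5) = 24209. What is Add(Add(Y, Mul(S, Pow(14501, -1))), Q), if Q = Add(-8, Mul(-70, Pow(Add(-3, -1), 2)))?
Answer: Rational(136377117, 14501) ≈ 9404.7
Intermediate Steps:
S = 24214 (S = Add(5, 24209) = 24214)
Q = -1128 (Q = Add(-8, Mul(-70, Pow(-4, 2))) = Add(-8, Mul(-70, 16)) = Add(-8, -1120) = -1128)
Add(Add(Y, Mul(S, Pow(14501, -1))), Q) = Add(Add(10531, Mul(24214, Pow(14501, -1))), -1128) = Add(Add(10531, Mul(24214, Rational(1, 14501))), -1128) = Add(Add(10531, Rational(24214, 14501)), -1128) = Add(Rational(152734245, 14501), -1128) = Rational(136377117, 14501)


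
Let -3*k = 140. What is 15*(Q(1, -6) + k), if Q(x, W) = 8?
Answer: -580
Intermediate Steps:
k = -140/3 (k = -1/3*140 = -140/3 ≈ -46.667)
15*(Q(1, -6) + k) = 15*(8 - 140/3) = 15*(-116/3) = -580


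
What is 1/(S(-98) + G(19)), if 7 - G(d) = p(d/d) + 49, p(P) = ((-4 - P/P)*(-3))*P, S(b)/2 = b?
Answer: -1/253 ≈ -0.0039526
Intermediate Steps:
S(b) = 2*b
p(P) = 15*P (p(P) = ((-4 - 1*1)*(-3))*P = ((-4 - 1)*(-3))*P = (-5*(-3))*P = 15*P)
G(d) = -57 (G(d) = 7 - (15*(d/d) + 49) = 7 - (15*1 + 49) = 7 - (15 + 49) = 7 - 1*64 = 7 - 64 = -57)
1/(S(-98) + G(19)) = 1/(2*(-98) - 57) = 1/(-196 - 57) = 1/(-253) = -1/253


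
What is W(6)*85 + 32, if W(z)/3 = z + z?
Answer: 3092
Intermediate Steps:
W(z) = 6*z (W(z) = 3*(z + z) = 3*(2*z) = 6*z)
W(6)*85 + 32 = (6*6)*85 + 32 = 36*85 + 32 = 3060 + 32 = 3092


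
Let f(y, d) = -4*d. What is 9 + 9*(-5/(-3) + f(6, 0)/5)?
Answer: 24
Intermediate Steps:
9 + 9*(-5/(-3) + f(6, 0)/5) = 9 + 9*(-5/(-3) - 4*0/5) = 9 + 9*(-5*(-⅓) + 0*(⅕)) = 9 + 9*(5/3 + 0) = 9 + 9*(5/3) = 9 + 15 = 24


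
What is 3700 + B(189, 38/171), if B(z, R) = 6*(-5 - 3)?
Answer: 3652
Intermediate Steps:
B(z, R) = -48 (B(z, R) = 6*(-8) = -48)
3700 + B(189, 38/171) = 3700 - 48 = 3652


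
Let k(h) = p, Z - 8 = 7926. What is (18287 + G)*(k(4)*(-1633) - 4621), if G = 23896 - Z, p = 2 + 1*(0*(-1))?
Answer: -270121863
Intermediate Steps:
Z = 7934 (Z = 8 + 7926 = 7934)
p = 2 (p = 2 + 1*0 = 2 + 0 = 2)
k(h) = 2
G = 15962 (G = 23896 - 1*7934 = 23896 - 7934 = 15962)
(18287 + G)*(k(4)*(-1633) - 4621) = (18287 + 15962)*(2*(-1633) - 4621) = 34249*(-3266 - 4621) = 34249*(-7887) = -270121863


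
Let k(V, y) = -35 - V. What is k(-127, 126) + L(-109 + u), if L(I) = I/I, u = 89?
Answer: 93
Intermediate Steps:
L(I) = 1
k(-127, 126) + L(-109 + u) = (-35 - 1*(-127)) + 1 = (-35 + 127) + 1 = 92 + 1 = 93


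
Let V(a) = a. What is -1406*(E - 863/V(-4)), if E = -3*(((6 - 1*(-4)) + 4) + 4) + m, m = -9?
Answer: -429533/2 ≈ -2.1477e+5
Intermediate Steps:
E = -63 (E = -3*(((6 - 1*(-4)) + 4) + 4) - 9 = -3*(((6 + 4) + 4) + 4) - 9 = -3*((10 + 4) + 4) - 9 = -3*(14 + 4) - 9 = -3*18 - 9 = -54 - 9 = -63)
-1406*(E - 863/V(-4)) = -1406*(-63 - 863/(-4)) = -1406*(-63 - 863*(-¼)) = -1406*(-63 + 863/4) = -1406*611/4 = -429533/2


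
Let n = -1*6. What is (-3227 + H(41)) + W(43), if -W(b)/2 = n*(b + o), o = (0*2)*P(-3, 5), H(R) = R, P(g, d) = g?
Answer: -2670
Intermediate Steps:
n = -6
o = 0 (o = (0*2)*(-3) = 0*(-3) = 0)
W(b) = 12*b (W(b) = -(-12)*(b + 0) = -(-12)*b = 12*b)
(-3227 + H(41)) + W(43) = (-3227 + 41) + 12*43 = -3186 + 516 = -2670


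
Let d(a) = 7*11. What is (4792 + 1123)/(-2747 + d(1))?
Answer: -1183/534 ≈ -2.2154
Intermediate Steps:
d(a) = 77
(4792 + 1123)/(-2747 + d(1)) = (4792 + 1123)/(-2747 + 77) = 5915/(-2670) = 5915*(-1/2670) = -1183/534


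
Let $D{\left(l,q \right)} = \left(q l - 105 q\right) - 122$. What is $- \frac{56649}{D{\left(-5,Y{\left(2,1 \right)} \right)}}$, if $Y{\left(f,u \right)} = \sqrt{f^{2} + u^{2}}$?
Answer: $- \frac{3455589}{22808} + \frac{3115695 \sqrt{5}}{22808} \approx 153.95$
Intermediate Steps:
$D{\left(l,q \right)} = -122 - 105 q + l q$ ($D{\left(l,q \right)} = \left(l q - 105 q\right) - 122 = \left(- 105 q + l q\right) - 122 = -122 - 105 q + l q$)
$- \frac{56649}{D{\left(-5,Y{\left(2,1 \right)} \right)}} = - \frac{56649}{-122 - 105 \sqrt{2^{2} + 1^{2}} - 5 \sqrt{2^{2} + 1^{2}}} = - \frac{56649}{-122 - 105 \sqrt{4 + 1} - 5 \sqrt{4 + 1}} = - \frac{56649}{-122 - 105 \sqrt{5} - 5 \sqrt{5}} = - \frac{56649}{-122 - 110 \sqrt{5}}$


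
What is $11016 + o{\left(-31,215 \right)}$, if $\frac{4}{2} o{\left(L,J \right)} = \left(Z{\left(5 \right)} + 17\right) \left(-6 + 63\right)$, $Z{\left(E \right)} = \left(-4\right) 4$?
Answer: $\frac{22089}{2} \approx 11045.0$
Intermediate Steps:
$Z{\left(E \right)} = -16$
$o{\left(L,J \right)} = \frac{57}{2}$ ($o{\left(L,J \right)} = \frac{\left(-16 + 17\right) \left(-6 + 63\right)}{2} = \frac{1 \cdot 57}{2} = \frac{1}{2} \cdot 57 = \frac{57}{2}$)
$11016 + o{\left(-31,215 \right)} = 11016 + \frac{57}{2} = \frac{22089}{2}$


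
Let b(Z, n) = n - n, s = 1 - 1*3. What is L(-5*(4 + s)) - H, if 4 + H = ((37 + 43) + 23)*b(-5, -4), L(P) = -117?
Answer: -113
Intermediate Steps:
s = -2 (s = 1 - 3 = -2)
b(Z, n) = 0
H = -4 (H = -4 + ((37 + 43) + 23)*0 = -4 + (80 + 23)*0 = -4 + 103*0 = -4 + 0 = -4)
L(-5*(4 + s)) - H = -117 - 1*(-4) = -117 + 4 = -113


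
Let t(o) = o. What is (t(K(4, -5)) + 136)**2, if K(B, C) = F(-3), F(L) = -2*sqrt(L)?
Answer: 18484 - 544*I*sqrt(3) ≈ 18484.0 - 942.24*I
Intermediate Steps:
K(B, C) = -2*I*sqrt(3)
(t(K(4, -5)) + 136)**2 = (-2*I*sqrt(3) + 136)**2 = (136 - 2*I*sqrt(3))**2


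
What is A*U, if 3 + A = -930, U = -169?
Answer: 157677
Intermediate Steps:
A = -933 (A = -3 - 930 = -933)
A*U = -933*(-169) = 157677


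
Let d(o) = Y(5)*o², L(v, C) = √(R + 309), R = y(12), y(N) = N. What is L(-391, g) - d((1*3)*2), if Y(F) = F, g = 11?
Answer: -180 + √321 ≈ -162.08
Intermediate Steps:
R = 12
L(v, C) = √321 (L(v, C) = √(12 + 309) = √321)
d(o) = 5*o²
L(-391, g) - d((1*3)*2) = √321 - 5*((1*3)*2)² = √321 - 5*(3*2)² = √321 - 5*6² = √321 - 5*36 = √321 - 1*180 = √321 - 180 = -180 + √321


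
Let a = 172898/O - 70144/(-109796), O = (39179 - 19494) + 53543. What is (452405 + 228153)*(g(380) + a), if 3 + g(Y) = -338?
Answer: -115591425127292659/502508843 ≈ -2.3003e+8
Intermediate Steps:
O = 73228 (O = 19685 + 53543 = 73228)
g(Y) = -341 (g(Y) = -3 - 338 = -341)
a = 3015001705/1005017686 (a = 172898/73228 - 70144/(-109796) = 172898*(1/73228) - 70144*(-1/109796) = 86449/36614 + 17536/27449 = 3015001705/1005017686 ≈ 3.0000)
(452405 + 228153)*(g(380) + a) = (452405 + 228153)*(-341 + 3015001705/1005017686) = 680558*(-339696029221/1005017686) = -115591425127292659/502508843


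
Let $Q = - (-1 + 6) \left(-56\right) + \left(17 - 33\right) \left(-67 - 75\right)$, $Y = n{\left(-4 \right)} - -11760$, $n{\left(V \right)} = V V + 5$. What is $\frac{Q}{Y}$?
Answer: $\frac{232}{1071} \approx 0.21662$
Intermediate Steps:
$n{\left(V \right)} = 5 + V^{2}$ ($n{\left(V \right)} = V^{2} + 5 = 5 + V^{2}$)
$Y = 11781$ ($Y = \left(5 + \left(-4\right)^{2}\right) - -11760 = \left(5 + 16\right) + 11760 = 21 + 11760 = 11781$)
$Q = 2552$ ($Q = \left(-1\right) 5 \left(-56\right) - -2272 = \left(-5\right) \left(-56\right) + 2272 = 280 + 2272 = 2552$)
$\frac{Q}{Y} = \frac{2552}{11781} = 2552 \cdot \frac{1}{11781} = \frac{232}{1071}$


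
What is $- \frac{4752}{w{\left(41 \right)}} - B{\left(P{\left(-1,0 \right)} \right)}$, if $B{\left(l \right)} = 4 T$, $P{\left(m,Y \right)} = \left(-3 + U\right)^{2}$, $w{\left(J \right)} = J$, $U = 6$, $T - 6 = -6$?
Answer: $- \frac{4752}{41} \approx -115.9$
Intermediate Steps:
$T = 0$ ($T = 6 - 6 = 0$)
$P{\left(m,Y \right)} = 9$ ($P{\left(m,Y \right)} = \left(-3 + 6\right)^{2} = 3^{2} = 9$)
$B{\left(l \right)} = 0$ ($B{\left(l \right)} = 4 \cdot 0 = 0$)
$- \frac{4752}{w{\left(41 \right)}} - B{\left(P{\left(-1,0 \right)} \right)} = - \frac{4752}{41} - 0 = \left(-4752\right) \frac{1}{41} + 0 = - \frac{4752}{41} + 0 = - \frac{4752}{41}$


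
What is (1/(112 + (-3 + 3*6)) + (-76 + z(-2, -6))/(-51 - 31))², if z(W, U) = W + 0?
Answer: 24940036/27112849 ≈ 0.91986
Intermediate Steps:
z(W, U) = W
(1/(112 + (-3 + 3*6)) + (-76 + z(-2, -6))/(-51 - 31))² = (1/(112 + (-3 + 3*6)) + (-76 - 2)/(-51 - 31))² = (1/(112 + (-3 + 18)) - 78/(-82))² = (1/(112 + 15) - 78*(-1/82))² = (1/127 + 39/41)² = (4994/5207)² = 24940036/27112849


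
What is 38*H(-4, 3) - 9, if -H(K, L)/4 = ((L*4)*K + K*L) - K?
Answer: 8503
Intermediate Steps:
H(K, L) = 4*K - 20*K*L (H(K, L) = -4*(((L*4)*K + K*L) - K) = -4*(((4*L)*K + K*L) - K) = -4*((4*K*L + K*L) - K) = -4*(5*K*L - K) = -4*(-K + 5*K*L) = 4*K - 20*K*L)
38*H(-4, 3) - 9 = 38*(4*(-4)*(1 - 5*3)) - 9 = 38*(4*(-4)*(1 - 15)) - 9 = 38*(4*(-4)*(-14)) - 9 = 38*224 - 9 = 8512 - 9 = 8503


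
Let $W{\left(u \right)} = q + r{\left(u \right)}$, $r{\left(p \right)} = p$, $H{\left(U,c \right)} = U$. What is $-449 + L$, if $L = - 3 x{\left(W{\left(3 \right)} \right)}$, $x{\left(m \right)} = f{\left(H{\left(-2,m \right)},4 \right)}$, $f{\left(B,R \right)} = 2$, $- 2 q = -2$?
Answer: $-455$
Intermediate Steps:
$q = 1$ ($q = \left(- \frac{1}{2}\right) \left(-2\right) = 1$)
$W{\left(u \right)} = 1 + u$
$x{\left(m \right)} = 2$
$L = -6$ ($L = \left(-3\right) 2 = -6$)
$-449 + L = -449 - 6 = -455$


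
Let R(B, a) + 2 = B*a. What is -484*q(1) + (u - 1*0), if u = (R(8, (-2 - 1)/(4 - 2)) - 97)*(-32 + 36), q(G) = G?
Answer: -928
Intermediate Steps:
R(B, a) = -2 + B*a
u = -444 (u = ((-2 + 8*((-2 - 1)/(4 - 2))) - 97)*(-32 + 36) = ((-2 + 8*(-3/2)) - 97)*4 = ((-2 - 12) - 97)*4 = (-14 - 97)*4 = -111*4 = -444)
-484*q(1) + (u - 1*0) = -484*1 + (-444 - 1*0) = -484 + (-444 + 0) = -484 - 444 = -928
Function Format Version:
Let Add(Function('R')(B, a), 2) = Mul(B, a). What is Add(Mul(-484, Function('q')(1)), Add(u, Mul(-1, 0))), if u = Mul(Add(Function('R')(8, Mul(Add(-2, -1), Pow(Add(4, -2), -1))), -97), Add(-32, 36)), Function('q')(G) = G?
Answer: -928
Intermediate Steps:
Function('R')(B, a) = Add(-2, Mul(B, a))
u = -444 (u = Mul(Add(Add(-2, Mul(8, Mul(Add(-2, -1), Pow(Add(4, -2), -1)))), -97), Add(-32, 36)) = Mul(Add(Add(-2, Mul(8, Mul(-3, Pow(2, -1)))), -97), 4) = Mul(Add(Add(-2, Mul(8, Mul(-3, Rational(1, 2)))), -97), 4) = Mul(Add(Add(-2, Mul(8, Rational(-3, 2))), -97), 4) = Mul(Add(Add(-2, -12), -97), 4) = Mul(Add(-14, -97), 4) = Mul(-111, 4) = -444)
Add(Mul(-484, Function('q')(1)), Add(u, Mul(-1, 0))) = Add(Mul(-484, 1), Add(-444, Mul(-1, 0))) = Add(-484, Add(-444, 0)) = Add(-484, -444) = -928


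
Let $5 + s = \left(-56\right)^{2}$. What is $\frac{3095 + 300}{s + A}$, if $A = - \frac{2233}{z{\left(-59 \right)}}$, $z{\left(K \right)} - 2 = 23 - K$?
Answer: $\frac{40740}{37253} \approx 1.0936$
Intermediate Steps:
$z{\left(K \right)} = 25 - K$ ($z{\left(K \right)} = 2 - \left(-23 + K\right) = 25 - K$)
$s = 3131$ ($s = -5 + \left(-56\right)^{2} = -5 + 3136 = 3131$)
$A = - \frac{319}{12}$ ($A = - \frac{2233}{25 - -59} = - \frac{2233}{25 + 59} = - \frac{2233}{84} = \left(-2233\right) \frac{1}{84} = - \frac{319}{12} \approx -26.583$)
$\frac{3095 + 300}{s + A} = \frac{3095 + 300}{3131 - \frac{319}{12}} = \frac{3395}{\frac{37253}{12}} = 3395 \cdot \frac{12}{37253} = \frac{40740}{37253}$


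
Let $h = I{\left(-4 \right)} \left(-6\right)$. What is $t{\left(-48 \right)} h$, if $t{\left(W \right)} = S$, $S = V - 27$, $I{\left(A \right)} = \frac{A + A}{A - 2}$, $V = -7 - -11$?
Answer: $184$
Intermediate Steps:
$V = 4$ ($V = -7 + 11 = 4$)
$I{\left(A \right)} = \frac{2 A}{-2 + A}$
$S = -23$ ($S = 4 - 27 = -23$)
$t{\left(W \right)} = -23$
$h = -8$ ($h = 2 \left(-4\right) \frac{1}{-2 - 4} \left(-6\right) = 2 \left(-4\right) \frac{1}{-6} \left(-6\right) = 2 \left(-4\right) \left(- \frac{1}{6}\right) \left(-6\right) = \frac{4}{3} \left(-6\right) = -8$)
$t{\left(-48 \right)} h = \left(-23\right) \left(-8\right) = 184$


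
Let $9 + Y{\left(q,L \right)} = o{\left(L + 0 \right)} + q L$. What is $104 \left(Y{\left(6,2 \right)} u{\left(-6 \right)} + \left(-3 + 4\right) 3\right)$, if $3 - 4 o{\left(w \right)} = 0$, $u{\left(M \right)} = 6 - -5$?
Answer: $4602$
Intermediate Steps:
$u{\left(M \right)} = 11$ ($u{\left(M \right)} = 6 + 5 = 11$)
$o{\left(w \right)} = \frac{3}{4}$ ($o{\left(w \right)} = \frac{3}{4} - 0 = \frac{3}{4} + 0 = \frac{3}{4}$)
$Y{\left(q,L \right)} = - \frac{33}{4} + L q$ ($Y{\left(q,L \right)} = -9 + \left(\frac{3}{4} + q L\right) = -9 + \left(\frac{3}{4} + L q\right) = - \frac{33}{4} + L q$)
$104 \left(Y{\left(6,2 \right)} u{\left(-6 \right)} + \left(-3 + 4\right) 3\right) = 104 \left(\left(- \frac{33}{4} + 2 \cdot 6\right) 11 + \left(-3 + 4\right) 3\right) = 104 \left(\left(- \frac{33}{4} + 12\right) 11 + 1 \cdot 3\right) = 104 \left(\frac{15}{4} \cdot 11 + 3\right) = 104 \left(\frac{165}{4} + 3\right) = 104 \cdot \frac{177}{4} = 4602$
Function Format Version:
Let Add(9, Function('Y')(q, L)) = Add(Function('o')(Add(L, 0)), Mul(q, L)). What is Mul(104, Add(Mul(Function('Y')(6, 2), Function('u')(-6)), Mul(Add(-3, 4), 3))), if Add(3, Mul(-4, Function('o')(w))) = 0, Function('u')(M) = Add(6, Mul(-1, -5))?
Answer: 4602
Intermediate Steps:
Function('u')(M) = 11 (Function('u')(M) = Add(6, 5) = 11)
Function('o')(w) = Rational(3, 4) (Function('o')(w) = Add(Rational(3, 4), Mul(Rational(-1, 4), 0)) = Add(Rational(3, 4), 0) = Rational(3, 4))
Function('Y')(q, L) = Add(Rational(-33, 4), Mul(L, q)) (Function('Y')(q, L) = Add(-9, Add(Rational(3, 4), Mul(q, L))) = Add(-9, Add(Rational(3, 4), Mul(L, q))) = Add(Rational(-33, 4), Mul(L, q)))
Mul(104, Add(Mul(Function('Y')(6, 2), Function('u')(-6)), Mul(Add(-3, 4), 3))) = Mul(104, Add(Mul(Add(Rational(-33, 4), Mul(2, 6)), 11), Mul(Add(-3, 4), 3))) = Mul(104, Add(Mul(Add(Rational(-33, 4), 12), 11), Mul(1, 3))) = Mul(104, Add(Mul(Rational(15, 4), 11), 3)) = Mul(104, Add(Rational(165, 4), 3)) = Mul(104, Rational(177, 4)) = 4602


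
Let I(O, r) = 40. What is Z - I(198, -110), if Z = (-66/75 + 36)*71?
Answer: 61338/25 ≈ 2453.5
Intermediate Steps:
Z = 62338/25 (Z = (-66*1/75 + 36)*71 = (-22/25 + 36)*71 = (878/25)*71 = 62338/25 ≈ 2493.5)
Z - I(198, -110) = 62338/25 - 1*40 = 62338/25 - 40 = 61338/25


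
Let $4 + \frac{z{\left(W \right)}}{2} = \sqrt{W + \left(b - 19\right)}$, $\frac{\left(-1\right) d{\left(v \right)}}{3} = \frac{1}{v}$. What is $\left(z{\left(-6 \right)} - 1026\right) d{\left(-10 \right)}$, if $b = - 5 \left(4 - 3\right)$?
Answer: $- \frac{1551}{5} + \frac{3 i \sqrt{30}}{5} \approx -310.2 + 3.2863 i$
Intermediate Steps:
$b = -5$ ($b = \left(-5\right) 1 = -5$)
$d{\left(v \right)} = - \frac{3}{v}$
$z{\left(W \right)} = -8 + 2 \sqrt{-24 + W}$ ($z{\left(W \right)} = -8 + 2 \sqrt{W - 24} = -8 + 2 \sqrt{-24 + W}$)
$\left(z{\left(-6 \right)} - 1026\right) d{\left(-10 \right)} = \left(\left(-8 + 2 \sqrt{-24 - 6}\right) - 1026\right) \left(- \frac{3}{-10}\right) = \left(\left(-8 + 2 \sqrt{-30}\right) - 1026\right) \left(\left(-3\right) \left(- \frac{1}{10}\right)\right) = \left(\left(-8 + 2 i \sqrt{30}\right) - 1026\right) \frac{3}{10} = \left(-1034 + 2 i \sqrt{30}\right) \frac{3}{10} = - \frac{1551}{5} + \frac{3 i \sqrt{30}}{5}$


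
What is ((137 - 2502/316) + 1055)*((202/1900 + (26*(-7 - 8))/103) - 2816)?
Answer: -10323563464649/3092060 ≈ -3.3387e+6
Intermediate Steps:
((137 - 2502/316) + 1055)*((202/1900 + (26*(-7 - 8))/103) - 2816) = ((137 - 2502/316) + 1055)*((202*(1/1900) + (26*(-15))*(1/103)) - 2816) = ((137 - 1*1251/158) + 1055)*((101/950 - 390*1/103) - 2816) = ((137 - 1251/158) + 1055)*((101/950 - 390/103) - 2816) = (20395/158 + 1055)*(-360097/97850 - 2816) = (187085/158)*(-275905697/97850) = -10323563464649/3092060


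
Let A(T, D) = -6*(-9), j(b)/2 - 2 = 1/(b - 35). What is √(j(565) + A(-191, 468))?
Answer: √4073315/265 ≈ 7.6160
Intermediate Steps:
j(b) = 4 + 2/(-35 + b) (j(b) = 4 + 2/(b - 35) = 4 + 2/(-35 + b))
A(T, D) = 54
√(j(565) + A(-191, 468)) = √(2*(-69 + 2*565)/(-35 + 565) + 54) = √(2*(-69 + 1130)/530 + 54) = √(2*(1/530)*1061 + 54) = √(1061/265 + 54) = √(15371/265) = √4073315/265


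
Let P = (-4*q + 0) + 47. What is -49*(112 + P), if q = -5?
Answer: -8771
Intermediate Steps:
P = 67 (P = (-4*(-5) + 0) + 47 = (20 + 0) + 47 = 20 + 47 = 67)
-49*(112 + P) = -49*(112 + 67) = -49*179 = -8771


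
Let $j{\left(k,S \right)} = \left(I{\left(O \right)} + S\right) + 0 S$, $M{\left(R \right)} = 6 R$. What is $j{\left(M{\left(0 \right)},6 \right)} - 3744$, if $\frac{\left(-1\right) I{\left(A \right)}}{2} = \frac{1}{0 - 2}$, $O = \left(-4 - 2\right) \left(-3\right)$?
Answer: $-3737$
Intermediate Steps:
$O = 18$ ($O = \left(-6\right) \left(-3\right) = 18$)
$I{\left(A \right)} = 1$ ($I{\left(A \right)} = - \frac{2}{0 - 2} = - \frac{2}{-2} = \left(-2\right) \left(- \frac{1}{2}\right) = 1$)
$j{\left(k,S \right)} = 1 + S$ ($j{\left(k,S \right)} = \left(1 + S\right) + 0 S = \left(1 + S\right) + 0 = 1 + S$)
$j{\left(M{\left(0 \right)},6 \right)} - 3744 = \left(1 + 6\right) - 3744 = 7 - 3744 = -3737$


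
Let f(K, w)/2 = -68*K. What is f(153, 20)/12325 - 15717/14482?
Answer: -2240061/807650 ≈ -2.7736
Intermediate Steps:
f(K, w) = -136*K (f(K, w) = 2*(-68*K) = -136*K)
f(153, 20)/12325 - 15717/14482 = -136*153/12325 - 15717/14482 = -20808*1/12325 - 15717*1/14482 = -1224/725 - 1209/1114 = -2240061/807650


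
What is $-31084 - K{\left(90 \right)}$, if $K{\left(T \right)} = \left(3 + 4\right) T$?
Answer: $-31714$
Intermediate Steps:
$K{\left(T \right)} = 7 T$
$-31084 - K{\left(90 \right)} = -31084 - 7 \cdot 90 = -31084 - 630 = -31714$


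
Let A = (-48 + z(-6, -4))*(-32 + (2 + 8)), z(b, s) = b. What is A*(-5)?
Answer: -5940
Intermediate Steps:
A = 1188 (A = (-48 - 6)*(-32 + (2 + 8)) = -54*(-32 + 10) = -54*(-22) = 1188)
A*(-5) = 1188*(-5) = -5940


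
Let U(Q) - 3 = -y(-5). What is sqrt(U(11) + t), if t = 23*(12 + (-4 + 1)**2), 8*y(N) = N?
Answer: sqrt(7786)/4 ≈ 22.060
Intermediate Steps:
y(N) = N/8
U(Q) = 29/8 (U(Q) = 3 - (-5)/8 = 3 - 1*(-5/8) = 3 + 5/8 = 29/8)
t = 483 (t = 23*(12 + (-3)**2) = 23*(12 + 9) = 23*21 = 483)
sqrt(U(11) + t) = sqrt(29/8 + 483) = sqrt(3893/8) = sqrt(7786)/4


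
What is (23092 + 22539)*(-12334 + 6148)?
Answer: -282273366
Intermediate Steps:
(23092 + 22539)*(-12334 + 6148) = 45631*(-6186) = -282273366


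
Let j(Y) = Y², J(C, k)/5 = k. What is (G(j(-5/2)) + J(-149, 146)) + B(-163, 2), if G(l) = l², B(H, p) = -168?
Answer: 9617/16 ≈ 601.06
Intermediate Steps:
J(C, k) = 5*k
(G(j(-5/2)) + J(-149, 146)) + B(-163, 2) = (((-5/2)²)² + 5*146) - 168 = (((-5*½)²)² + 730) - 168 = (((-5/2)²)² + 730) - 168 = ((25/4)² + 730) - 168 = (625/16 + 730) - 168 = 12305/16 - 168 = 9617/16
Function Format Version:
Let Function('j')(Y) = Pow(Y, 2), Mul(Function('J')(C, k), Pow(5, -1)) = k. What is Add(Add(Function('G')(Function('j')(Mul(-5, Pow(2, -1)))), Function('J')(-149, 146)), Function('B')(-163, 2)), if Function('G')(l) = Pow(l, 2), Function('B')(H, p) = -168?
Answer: Rational(9617, 16) ≈ 601.06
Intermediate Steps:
Function('J')(C, k) = Mul(5, k)
Add(Add(Function('G')(Function('j')(Mul(-5, Pow(2, -1)))), Function('J')(-149, 146)), Function('B')(-163, 2)) = Add(Add(Pow(Pow(Mul(-5, Pow(2, -1)), 2), 2), Mul(5, 146)), -168) = Add(Add(Pow(Pow(Mul(-5, Rational(1, 2)), 2), 2), 730), -168) = Add(Add(Pow(Pow(Rational(-5, 2), 2), 2), 730), -168) = Add(Add(Pow(Rational(25, 4), 2), 730), -168) = Add(Add(Rational(625, 16), 730), -168) = Add(Rational(12305, 16), -168) = Rational(9617, 16)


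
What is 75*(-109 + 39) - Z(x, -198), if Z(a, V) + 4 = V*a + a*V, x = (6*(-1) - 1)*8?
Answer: -27422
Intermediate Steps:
x = -56 (x = (-6 - 1)*8 = -7*8 = -56)
Z(a, V) = -4 + 2*V*a (Z(a, V) = -4 + (V*a + a*V) = -4 + (V*a + V*a) = -4 + 2*V*a)
75*(-109 + 39) - Z(x, -198) = 75*(-109 + 39) - (-4 + 2*(-198)*(-56)) = 75*(-70) - (-4 + 22176) = -5250 - 1*22172 = -5250 - 22172 = -27422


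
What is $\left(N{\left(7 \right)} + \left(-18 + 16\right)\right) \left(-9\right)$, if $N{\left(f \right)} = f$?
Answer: $-45$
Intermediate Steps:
$\left(N{\left(7 \right)} + \left(-18 + 16\right)\right) \left(-9\right) = \left(7 + \left(-18 + 16\right)\right) \left(-9\right) = \left(7 - 2\right) \left(-9\right) = 5 \left(-9\right) = -45$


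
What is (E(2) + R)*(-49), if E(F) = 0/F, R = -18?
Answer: 882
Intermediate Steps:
E(F) = 0
(E(2) + R)*(-49) = (0 - 18)*(-49) = -18*(-49) = 882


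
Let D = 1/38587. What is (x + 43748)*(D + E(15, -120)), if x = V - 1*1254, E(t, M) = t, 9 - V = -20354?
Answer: 36382008742/38587 ≈ 9.4286e+5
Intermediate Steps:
V = 20363 (V = 9 - 1*(-20354) = 9 + 20354 = 20363)
D = 1/38587 ≈ 2.5915e-5
x = 19109 (x = 20363 - 1*1254 = 20363 - 1254 = 19109)
(x + 43748)*(D + E(15, -120)) = (19109 + 43748)*(1/38587 + 15) = 62857*(578806/38587) = 36382008742/38587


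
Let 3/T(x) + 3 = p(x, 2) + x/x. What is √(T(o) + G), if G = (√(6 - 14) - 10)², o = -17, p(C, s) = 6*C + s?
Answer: √(106318 - 46240*I*√2)/34 ≈ 9.9986 - 2.8288*I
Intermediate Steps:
p(C, s) = s + 6*C
T(x) = 1/(2*x) (T(x) = 3/(-3 + ((2 + 6*x) + x/x)) = 3/(-3 + ((2 + 6*x) + 1)) = 3/(-3 + (3 + 6*x)) = 3/((6*x)) = 3*(1/(6*x)) = 1/(2*x))
G = (-10 + 2*I*√2)² (G = (√(-8) - 10)² = (2*I*√2 - 10)² = (-10 + 2*I*√2)² ≈ 92.0 - 56.569*I)
√(T(o) + G) = √((½)/(-17) + (92 - 40*I*√2)) = √((½)*(-1/17) + (92 - 40*I*√2)) = √(-1/34 + (92 - 40*I*√2)) = √(3127/34 - 40*I*√2)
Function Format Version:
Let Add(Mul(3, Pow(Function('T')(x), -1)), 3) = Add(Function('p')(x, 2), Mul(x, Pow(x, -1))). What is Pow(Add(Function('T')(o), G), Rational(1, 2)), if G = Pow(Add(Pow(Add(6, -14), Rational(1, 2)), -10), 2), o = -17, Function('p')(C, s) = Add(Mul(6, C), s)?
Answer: Mul(Rational(1, 34), Pow(Add(106318, Mul(-46240, I, Pow(2, Rational(1, 2)))), Rational(1, 2))) ≈ Add(9.9986, Mul(-2.8288, I))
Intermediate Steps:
Function('p')(C, s) = Add(s, Mul(6, C))
Function('T')(x) = Mul(Rational(1, 2), Pow(x, -1)) (Function('T')(x) = Mul(3, Pow(Add(-3, Add(Add(2, Mul(6, x)), Mul(x, Pow(x, -1)))), -1)) = Mul(3, Pow(Add(-3, Add(Add(2, Mul(6, x)), 1)), -1)) = Mul(3, Pow(Add(-3, Add(3, Mul(6, x))), -1)) = Mul(3, Pow(Mul(6, x), -1)) = Mul(3, Mul(Rational(1, 6), Pow(x, -1))) = Mul(Rational(1, 2), Pow(x, -1)))
G = Pow(Add(-10, Mul(2, I, Pow(2, Rational(1, 2)))), 2) (G = Pow(Add(Pow(-8, Rational(1, 2)), -10), 2) = Pow(Add(Mul(2, I, Pow(2, Rational(1, 2))), -10), 2) = Pow(Add(-10, Mul(2, I, Pow(2, Rational(1, 2)))), 2) ≈ Add(92.000, Mul(-56.569, I)))
Pow(Add(Function('T')(o), G), Rational(1, 2)) = Pow(Add(Mul(Rational(1, 2), Pow(-17, -1)), Add(92, Mul(-40, I, Pow(2, Rational(1, 2))))), Rational(1, 2)) = Pow(Add(Mul(Rational(1, 2), Rational(-1, 17)), Add(92, Mul(-40, I, Pow(2, Rational(1, 2))))), Rational(1, 2)) = Pow(Add(Rational(-1, 34), Add(92, Mul(-40, I, Pow(2, Rational(1, 2))))), Rational(1, 2)) = Pow(Add(Rational(3127, 34), Mul(-40, I, Pow(2, Rational(1, 2)))), Rational(1, 2))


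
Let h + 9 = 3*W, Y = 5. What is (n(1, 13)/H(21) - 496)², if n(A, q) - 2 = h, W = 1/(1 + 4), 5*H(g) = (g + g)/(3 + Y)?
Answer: 111175936/441 ≈ 2.5210e+5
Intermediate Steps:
H(g) = g/20 (H(g) = ((g + g)/(3 + 5))/5 = ((2*g)/8)/5 = ((2*g)*(⅛))/5 = (g/4)/5 = g/20)
W = ⅕ (W = 1/5 = ⅕ ≈ 0.20000)
h = -42/5 (h = -9 + 3*(⅕) = -9 + ⅗ = -42/5 ≈ -8.4000)
n(A, q) = -32/5 (n(A, q) = 2 - 42/5 = -32/5)
(n(1, 13)/H(21) - 496)² = (-32/(5*((1/20)*21)) - 496)² = (-32/(5*21/20) - 496)² = (-32/5*20/21 - 496)² = (-128/21 - 496)² = (-10544/21)² = 111175936/441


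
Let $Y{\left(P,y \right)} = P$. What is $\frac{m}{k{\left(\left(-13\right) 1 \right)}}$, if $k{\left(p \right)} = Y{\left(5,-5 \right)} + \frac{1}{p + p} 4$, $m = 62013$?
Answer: $\frac{38389}{3} \approx 12796.0$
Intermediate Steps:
$k{\left(p \right)} = 5 + \frac{2}{p}$ ($k{\left(p \right)} = 5 + \frac{1}{p + p} 4 = 5 + \frac{1}{2 p} 4 = 5 + \frac{2}{p}$)
$\frac{m}{k{\left(\left(-13\right) 1 \right)}} = \frac{62013}{5 + \frac{2}{\left(-13\right) 1}} = \frac{62013}{5 + \frac{2}{-13}} = \frac{62013}{5 + 2 \left(- \frac{1}{13}\right)} = \frac{62013}{5 - \frac{2}{13}} = \frac{62013}{\frac{63}{13}} = 62013 \cdot \frac{13}{63} = \frac{38389}{3}$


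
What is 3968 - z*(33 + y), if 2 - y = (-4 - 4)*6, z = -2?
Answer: 4134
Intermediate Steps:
y = 50 (y = 2 - (-4 - 4)*6 = 2 - (-8)*6 = 2 - 1*(-48) = 2 + 48 = 50)
3968 - z*(33 + y) = 3968 - (-2)*(33 + 50) = 3968 - (-2)*83 = 3968 - 1*(-166) = 3968 + 166 = 4134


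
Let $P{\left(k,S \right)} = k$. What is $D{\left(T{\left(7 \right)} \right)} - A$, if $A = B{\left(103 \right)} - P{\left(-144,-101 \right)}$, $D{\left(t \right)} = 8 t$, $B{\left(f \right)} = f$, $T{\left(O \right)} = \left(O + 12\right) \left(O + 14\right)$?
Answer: $2945$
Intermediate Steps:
$T{\left(O \right)} = \left(12 + O\right) \left(14 + O\right)$
$A = 247$ ($A = 103 - -144 = 103 + 144 = 247$)
$D{\left(T{\left(7 \right)} \right)} - A = 8 \left(168 + 7^{2} + 26 \cdot 7\right) - 247 = 8 \left(168 + 49 + 182\right) - 247 = 8 \cdot 399 - 247 = 3192 - 247 = 2945$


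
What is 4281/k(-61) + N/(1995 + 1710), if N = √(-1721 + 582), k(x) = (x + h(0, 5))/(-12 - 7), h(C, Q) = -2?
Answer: 27113/21 + I*√1139/3705 ≈ 1291.1 + 0.0091091*I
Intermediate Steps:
k(x) = 2/19 - x/19 (k(x) = (x - 2)/(-12 - 7) = (-2 + x)/(-19) = (-2 + x)*(-1/19) = 2/19 - x/19)
N = I*√1139 (N = √(-1139) = I*√1139 ≈ 33.749*I)
4281/k(-61) + N/(1995 + 1710) = 4281/(2/19 - 1/19*(-61)) + (I*√1139)/(1995 + 1710) = 4281/(2/19 + 61/19) + (I*√1139)/3705 = 4281/(63/19) + (I*√1139)*(1/3705) = 4281*(19/63) + I*√1139/3705 = 27113/21 + I*√1139/3705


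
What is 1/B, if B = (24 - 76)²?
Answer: 1/2704 ≈ 0.00036982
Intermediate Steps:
B = 2704 (B = (-52)² = 2704)
1/B = 1/2704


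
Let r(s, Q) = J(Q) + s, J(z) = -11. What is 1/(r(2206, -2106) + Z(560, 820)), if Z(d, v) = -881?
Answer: 1/1314 ≈ 0.00076103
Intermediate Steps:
r(s, Q) = -11 + s
1/(r(2206, -2106) + Z(560, 820)) = 1/((-11 + 2206) - 881) = 1/(2195 - 881) = 1/1314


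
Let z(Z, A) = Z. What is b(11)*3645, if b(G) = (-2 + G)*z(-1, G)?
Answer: -32805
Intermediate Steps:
b(G) = 2 - G (b(G) = (-2 + G)*(-1) = 2 - G)
b(11)*3645 = (2 - 1*11)*3645 = (2 - 11)*3645 = -9*3645 = -32805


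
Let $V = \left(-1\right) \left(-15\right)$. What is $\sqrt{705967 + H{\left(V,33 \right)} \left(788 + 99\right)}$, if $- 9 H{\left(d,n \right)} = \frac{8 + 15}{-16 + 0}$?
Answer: $\frac{\sqrt{101679649}}{12} \approx 840.3$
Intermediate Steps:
$V = 15$
$H{\left(d,n \right)} = \frac{23}{144}$ ($H{\left(d,n \right)} = - \frac{\left(8 + 15\right) \frac{1}{-16 + 0}}{9} = - \frac{23 \frac{1}{-16}}{9} = - \frac{23 \left(- \frac{1}{16}\right)}{9} = \left(- \frac{1}{9}\right) \left(- \frac{23}{16}\right) = \frac{23}{144}$)
$\sqrt{705967 + H{\left(V,33 \right)} \left(788 + 99\right)} = \sqrt{705967 + \frac{23 \left(788 + 99\right)}{144}} = \sqrt{705967 + \frac{23}{144} \cdot 887} = \sqrt{705967 + \frac{20401}{144}} = \sqrt{\frac{101679649}{144}} = \frac{\sqrt{101679649}}{12}$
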